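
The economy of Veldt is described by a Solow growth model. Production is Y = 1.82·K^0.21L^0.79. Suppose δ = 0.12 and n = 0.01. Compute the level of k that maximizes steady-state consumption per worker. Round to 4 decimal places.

n + δ = 0.01 + 0.12 = 0.13.
At the golden rule the marginal product of capital equals n+δ: 0.21·1.82·k^(0.21−1) = 0.13. Solving, k_gold = (0.21·1.82/0.13)^(1/0.79) ≈ 3.9160.

k_gold ≈ 3.9160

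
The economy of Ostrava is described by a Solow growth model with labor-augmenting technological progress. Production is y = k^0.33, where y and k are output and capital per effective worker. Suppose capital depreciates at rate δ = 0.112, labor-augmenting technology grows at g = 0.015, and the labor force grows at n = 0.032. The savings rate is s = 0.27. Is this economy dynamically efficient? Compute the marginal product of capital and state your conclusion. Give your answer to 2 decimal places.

The effective depreciation rate is n + g + δ = 0.032 + 0.015 + 0.112 = 0.159.
Steady-state k*: s·k^0.33 = 0.159·k gives k* = (0.27/0.159)^(1/0.67) ≈ 2.2041.
MPK = 0.33·2.2041^(-0.67) ≈ 0.1943.
MPK > n+g+δ = 0.159, so the economy is dynamically efficient (under-saving).

dynamically efficient; MPK ≈ 0.19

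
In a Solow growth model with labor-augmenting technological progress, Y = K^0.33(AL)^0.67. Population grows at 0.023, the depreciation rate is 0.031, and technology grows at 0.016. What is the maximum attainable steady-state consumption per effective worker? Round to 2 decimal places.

Capital per effective worker breaks even when investment replaces (n + g + δ)·k; here n + g + δ = 0.07.
At the golden rule the marginal product of capital equals n+g+δ: 0.33·k^(0.33−1) = 0.07. Solving, k_gold = (0.33/0.07)^(1/0.67) ≈ 10.1181.
y_gold = 10.1181^0.33 ≈ 2.1463.
c_gold = y_gold − (n+g+δ)·k_gold = 2.1463 − 0.07·10.1181 ≈ 1.4380.

c_gold ≈ 1.44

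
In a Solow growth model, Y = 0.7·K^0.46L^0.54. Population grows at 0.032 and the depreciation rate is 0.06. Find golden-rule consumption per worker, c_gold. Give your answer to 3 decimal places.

c_gold ≈ 1.099

n + δ = 0.032 + 0.06 = 0.092.
Maximizing c = f(k) − (n+δ)·k gives f'(k) = n+δ, i.e. 0.46·0.7·k^(0.46−1) = 0.092, so k_gold = (0.46·0.7/0.092)^(1/0.54) ≈ 10.1750.
y_gold = 0.7·10.1750^0.46 ≈ 2.0350.
c_gold = y_gold − (n+δ)·k_gold = 2.0350 − 0.092·10.1750 ≈ 1.0989.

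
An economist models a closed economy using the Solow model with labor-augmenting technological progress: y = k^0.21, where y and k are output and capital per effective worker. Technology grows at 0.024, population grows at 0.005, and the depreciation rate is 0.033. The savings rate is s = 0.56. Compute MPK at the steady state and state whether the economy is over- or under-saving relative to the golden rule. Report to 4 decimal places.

over-saving; MPK ≈ 0.0232

Break-even investment rate: n + g + δ = 0.005 + 0.024 + 0.033 = 0.062.
Steady-state k*: s·k^0.21 = 0.062·k gives k* = (0.56/0.062)^(1/0.79) ≈ 16.2132.
MPK = 0.21·16.2132^(-0.79) ≈ 0.0232.
MPK < n+g+δ = 0.062, so the economy is dynamically inefficient (over-saving).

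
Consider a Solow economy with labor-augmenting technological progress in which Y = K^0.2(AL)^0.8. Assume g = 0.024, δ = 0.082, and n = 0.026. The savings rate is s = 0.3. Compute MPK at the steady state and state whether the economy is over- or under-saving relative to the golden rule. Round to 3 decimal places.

over-saving; MPK ≈ 0.088

n + g + δ = 0.026 + 0.024 + 0.082 = 0.132.
Steady-state k*: s·k^0.2 = 0.132·k gives k* = (0.3/0.132)^(1/0.8) ≈ 2.7905.
MPK = 0.2·2.7905^(-0.8) ≈ 0.0880.
MPK < n+g+δ = 0.132, so the economy is dynamically inefficient (over-saving).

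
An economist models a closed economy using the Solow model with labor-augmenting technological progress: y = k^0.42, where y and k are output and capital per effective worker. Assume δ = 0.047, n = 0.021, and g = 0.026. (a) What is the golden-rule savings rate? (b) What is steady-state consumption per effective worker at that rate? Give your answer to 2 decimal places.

Capital per effective worker breaks even when investment replaces (n + g + δ)·k; here n + g + δ = 0.094.
For Cobb-Douglas, s_gold equals capital's share: s_gold = 0.42.
Golden rule sets MPK = n+g+δ: 0.42·k^(0.42−1) = 0.094, so k_gold = (0.42/0.094)^(1/0.58) ≈ 13.2099.
y_gold = 13.2099^0.42 ≈ 2.9565; c_gold = (1−0.42)·y_gold ≈ 1.7148.

(a) s_gold = 0.42; (b) c_gold ≈ 1.71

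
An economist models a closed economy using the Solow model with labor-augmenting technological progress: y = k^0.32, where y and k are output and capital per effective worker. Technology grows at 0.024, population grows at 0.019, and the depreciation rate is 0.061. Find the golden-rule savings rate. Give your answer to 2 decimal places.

s_gold = 0.32

Break-even investment rate: n + g + δ = 0.019 + 0.024 + 0.061 = 0.104.
At the golden rule MPK = n+g+δ, and in any Cobb-Douglas steady state s = (n+g+δ)·k/y = MPK·k/y = capital's share 0.32.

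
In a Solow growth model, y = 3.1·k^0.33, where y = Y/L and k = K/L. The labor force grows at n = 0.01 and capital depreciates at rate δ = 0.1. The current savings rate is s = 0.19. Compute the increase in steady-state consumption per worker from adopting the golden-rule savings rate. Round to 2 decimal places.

Δc ≈ 0.49

Break-even investment rate: n + δ = 0.01 + 0.1 = 0.11.
Current steady state (s = 0.19): k* = (0.19·3.1/0.11)^(1/0.67) ≈ 12.2362, y* = 3.1·12.2362^0.33 ≈ 7.0841, c* = (1−0.19)·7.0841 ≈ 5.7381.
Maximizing c = f(k) − (n+δ)·k gives f'(k) = n+δ, i.e. 0.33·3.1·k^(0.33−1) = 0.11, so k_gold = (0.33·3.1/0.11)^(1/0.67) ≈ 27.8931.
y_gold = 3.1·27.8931^0.33 ≈ 9.2977, c_gold = y_gold − 0.11·k_gold ≈ 6.2295.
Gain: Δc = 6.2295 − 5.7381 ≈ 0.4913.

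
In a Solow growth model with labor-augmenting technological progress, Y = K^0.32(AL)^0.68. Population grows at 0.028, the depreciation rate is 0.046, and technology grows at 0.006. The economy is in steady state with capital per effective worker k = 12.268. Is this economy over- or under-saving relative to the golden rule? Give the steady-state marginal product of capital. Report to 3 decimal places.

over-saving; MPK ≈ 0.058

n + g + δ = 0.028 + 0.006 + 0.046 = 0.08.
MPK = 0.32·k^(0.32−1) = 0.32·12.268^(-0.68) ≈ 0.0582.
MPK < 0.08, so the economy is dynamically inefficient (over-saving).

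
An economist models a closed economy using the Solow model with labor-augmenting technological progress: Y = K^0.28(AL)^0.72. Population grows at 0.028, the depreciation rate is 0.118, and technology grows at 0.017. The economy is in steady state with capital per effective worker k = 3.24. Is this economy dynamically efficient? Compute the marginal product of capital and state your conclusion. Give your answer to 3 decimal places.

The effective depreciation rate is n + g + δ = 0.028 + 0.017 + 0.118 = 0.163.
MPK = 0.28·k^(0.28−1) = 0.28·3.24^(-0.72) ≈ 0.1201.
MPK < 0.163, so the economy is dynamically inefficient (over-saving).

dynamically inefficient; MPK ≈ 0.120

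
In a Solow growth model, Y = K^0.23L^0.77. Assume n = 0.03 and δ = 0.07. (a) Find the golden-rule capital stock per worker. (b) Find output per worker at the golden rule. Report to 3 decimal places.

Capital per worker breaks even when investment replaces (n + δ)·k; here n + δ = 0.1.
Golden rule sets MPK = n+δ: 0.23·k^(0.23−1) = 0.1, so k_gold = (0.23/0.1)^(1/0.77) ≈ 2.9497.
y_gold = 2.9497^0.23 ≈ 1.2825.

(a) k_gold ≈ 2.950; (b) y_gold ≈ 1.282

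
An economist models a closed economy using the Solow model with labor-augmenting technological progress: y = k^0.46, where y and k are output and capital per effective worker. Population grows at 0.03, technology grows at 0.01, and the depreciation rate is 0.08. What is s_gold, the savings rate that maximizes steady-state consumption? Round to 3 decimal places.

n + g + δ = 0.03 + 0.01 + 0.08 = 0.12.
At the golden rule MPK = n+g+δ, and in any Cobb-Douglas steady state s = (n+g+δ)·k/y = MPK·k/y = capital's share 0.46.

s_gold = 0.460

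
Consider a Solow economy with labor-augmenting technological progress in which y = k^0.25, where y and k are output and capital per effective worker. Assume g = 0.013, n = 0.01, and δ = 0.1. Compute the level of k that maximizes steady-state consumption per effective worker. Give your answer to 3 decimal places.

n + g + δ = 0.01 + 0.013 + 0.1 = 0.123.
Maximizing c = f(k) − (n+g+δ)·k gives f'(k) = n+g+δ, i.e. 0.25·k^(0.25−1) = 0.123, so k_gold = (0.25/0.123)^(1/0.75) ≈ 2.5746.

k_gold ≈ 2.575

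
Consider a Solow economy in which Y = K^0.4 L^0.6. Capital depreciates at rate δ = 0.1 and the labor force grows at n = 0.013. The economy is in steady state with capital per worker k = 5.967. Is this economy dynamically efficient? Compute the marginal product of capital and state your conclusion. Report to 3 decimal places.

Capital per worker breaks even when investment replaces (n + δ)·k; here n + δ = 0.113.
MPK = 0.4·k^(0.4−1) = 0.4·5.967^(-0.6) ≈ 0.1370.
MPK > 0.113, so the economy is dynamically efficient (under-saving).

dynamically efficient; MPK ≈ 0.137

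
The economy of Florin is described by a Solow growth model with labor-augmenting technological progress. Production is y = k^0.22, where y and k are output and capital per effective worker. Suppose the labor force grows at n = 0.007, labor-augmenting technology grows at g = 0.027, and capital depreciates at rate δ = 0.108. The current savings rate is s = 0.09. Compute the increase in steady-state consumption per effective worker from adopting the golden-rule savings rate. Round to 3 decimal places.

Δc ≈ 0.082

n + g + δ = 0.007 + 0.027 + 0.108 = 0.142.
Current steady state (s = 0.09): k* = (0.09/0.142)^(1/0.78) ≈ 0.5573, y* = 0.5573^0.22 ≈ 0.8793, c* = (1−0.09)·0.8793 ≈ 0.8002.
At the golden rule the marginal product of capital equals n+g+δ: 0.22·k^(0.22−1) = 0.142. Solving, k_gold = (0.22/0.142)^(1/0.78) ≈ 1.7529.
y_gold = 1.7529^0.22 ≈ 1.1314, c_gold = y_gold − 0.142·k_gold ≈ 0.8825.
Gain: Δc = 0.8825 − 0.8002 ≈ 0.0823.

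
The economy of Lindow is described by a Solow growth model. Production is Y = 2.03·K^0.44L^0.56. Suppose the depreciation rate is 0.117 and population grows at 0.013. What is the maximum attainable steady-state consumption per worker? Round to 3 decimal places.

Capital per worker breaks even when investment replaces (n + δ)·k; here n + δ = 0.13.
Setting f'(k) = n+δ gives 0.44·2.03·k^(0.44−1) = 0.13, hence k_gold = (0.44·2.03/0.13)^(1/0.56) ≈ 31.2358.
y_gold = 2.03·31.2358^0.44 ≈ 9.2288.
c_gold = y_gold − (n+δ)·k_gold = 9.2288 − 0.13·31.2358 ≈ 5.1681.

c_gold ≈ 5.168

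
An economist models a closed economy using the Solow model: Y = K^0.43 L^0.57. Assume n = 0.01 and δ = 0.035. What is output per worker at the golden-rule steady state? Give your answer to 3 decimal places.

n + δ = 0.01 + 0.035 = 0.045.
Golden rule sets MPK = n+δ: 0.43·k^(0.43−1) = 0.045, so k_gold = (0.43/0.045)^(1/0.57) ≈ 52.4502.
Output: y_gold = k_gold^0.43 = 52.4502^0.43 ≈ 5.4890.

y_gold ≈ 5.489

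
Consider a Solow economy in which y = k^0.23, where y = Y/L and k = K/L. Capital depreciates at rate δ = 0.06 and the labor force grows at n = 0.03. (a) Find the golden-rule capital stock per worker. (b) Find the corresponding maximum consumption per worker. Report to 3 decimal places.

(a) k_gold ≈ 3.382; (b) c_gold ≈ 1.019

Break-even investment rate: n + δ = 0.03 + 0.06 = 0.09.
Golden rule sets MPK = n+δ: 0.23·k^(0.23−1) = 0.09, so k_gold = (0.23/0.09)^(1/0.77) ≈ 3.3822.
y_gold = 3.3822^0.23 ≈ 1.3235; c_gold = y_gold − 0.09·k_gold ≈ 1.0191.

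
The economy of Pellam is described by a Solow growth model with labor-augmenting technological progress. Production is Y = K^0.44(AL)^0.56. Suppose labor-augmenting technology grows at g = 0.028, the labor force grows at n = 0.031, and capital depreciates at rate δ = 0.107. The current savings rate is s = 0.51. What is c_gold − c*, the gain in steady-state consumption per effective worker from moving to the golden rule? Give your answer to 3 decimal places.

The effective depreciation rate is n + g + δ = 0.031 + 0.028 + 0.107 = 0.166.
Current steady state (s = 0.51): k* = (0.51/0.166)^(1/0.56) ≈ 7.4211, y* = 7.4211^0.44 ≈ 2.4155, c* = (1−0.51)·2.4155 ≈ 1.1836.
Golden rule sets MPK = n+g+δ: 0.44·k^(0.44−1) = 0.166, so k_gold = (0.44/0.166)^(1/0.56) ≈ 5.7013.
y_gold = 5.7013^0.44 ≈ 2.1509, c_gold = y_gold − 0.166·k_gold ≈ 1.2045.
Gain: Δc = 1.2045 − 1.1836 ≈ 0.0209.

Δc ≈ 0.021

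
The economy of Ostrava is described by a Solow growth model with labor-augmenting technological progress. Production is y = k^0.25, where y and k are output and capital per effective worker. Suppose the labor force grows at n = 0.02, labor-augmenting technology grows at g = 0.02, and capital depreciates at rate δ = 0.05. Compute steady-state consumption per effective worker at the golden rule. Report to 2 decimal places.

Break-even investment rate: n + g + δ = 0.02 + 0.02 + 0.05 = 0.09.
At the golden rule the marginal product of capital equals n+g+δ: 0.25·k^(0.25−1) = 0.09. Solving, k_gold = (0.25/0.09)^(1/0.75) ≈ 3.9048.
y_gold = 3.9048^0.25 ≈ 1.4057.
c_gold = y_gold − (n+g+δ)·k_gold = 1.4057 − 0.09·3.9048 ≈ 1.0543.

c_gold ≈ 1.05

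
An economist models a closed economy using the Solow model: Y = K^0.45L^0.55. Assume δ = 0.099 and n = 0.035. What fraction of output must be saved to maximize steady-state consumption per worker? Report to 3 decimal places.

The effective depreciation rate is n + δ = 0.035 + 0.099 = 0.134.
At the golden rule MPK = n+δ, and in any Cobb-Douglas steady state s = (n+δ)·k/y = MPK·k/y = capital's share 0.45.

s_gold = 0.450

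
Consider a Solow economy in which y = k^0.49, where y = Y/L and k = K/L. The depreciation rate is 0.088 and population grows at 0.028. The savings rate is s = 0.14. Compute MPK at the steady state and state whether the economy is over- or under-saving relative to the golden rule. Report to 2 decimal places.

under-saving; MPK ≈ 0.41

The effective depreciation rate is n + δ = 0.028 + 0.088 = 0.116.
Steady-state k*: s·k^0.49 = 0.116·k gives k* = (0.14/0.116)^(1/0.51) ≈ 1.4459.
MPK = 0.49·1.4459^(-0.51) ≈ 0.4060.
MPK > n+δ = 0.116, so the economy is dynamically efficient (under-saving).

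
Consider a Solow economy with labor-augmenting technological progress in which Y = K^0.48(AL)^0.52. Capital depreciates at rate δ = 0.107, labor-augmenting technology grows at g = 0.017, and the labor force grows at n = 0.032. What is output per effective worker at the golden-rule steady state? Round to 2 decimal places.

The effective depreciation rate is n + g + δ = 0.032 + 0.017 + 0.107 = 0.156.
Maximizing c = f(k) − (n+g+δ)·k gives f'(k) = n+g+δ, i.e. 0.48·k^(0.48−1) = 0.156, so k_gold = (0.48/0.156)^(1/0.52) ≈ 8.6833.
Output: y_gold = k_gold^0.48 = 8.6833^0.48 ≈ 2.8221.

y_gold ≈ 2.82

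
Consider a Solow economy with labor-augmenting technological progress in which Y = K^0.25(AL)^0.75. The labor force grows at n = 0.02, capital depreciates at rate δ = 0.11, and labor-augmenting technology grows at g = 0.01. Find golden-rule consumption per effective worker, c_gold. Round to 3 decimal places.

Capital per effective worker breaks even when investment replaces (n + g + δ)·k; here n + g + δ = 0.14.
Golden rule sets MPK = n+g+δ: 0.25·k^(0.25−1) = 0.14, so k_gold = (0.25/0.14)^(1/0.75) ≈ 2.1665.
y_gold = 2.1665^0.25 ≈ 1.2132.
c_gold = y_gold − (n+g+δ)·k_gold = 1.2132 − 0.14·2.1665 ≈ 0.9099.

c_gold ≈ 0.910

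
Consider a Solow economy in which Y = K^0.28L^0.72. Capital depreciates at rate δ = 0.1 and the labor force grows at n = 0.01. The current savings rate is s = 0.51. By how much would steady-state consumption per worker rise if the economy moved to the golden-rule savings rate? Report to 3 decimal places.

Δc ≈ 0.146

Capital per worker breaks even when investment replaces (n + δ)·k; here n + δ = 0.11.
Current steady state (s = 0.51): k* = (0.51/0.11)^(1/0.72) ≈ 8.4187, y* = 8.4187^0.28 ≈ 1.8158, c* = (1−0.51)·1.8158 ≈ 0.8897.
Setting f'(k) = n+δ gives 0.28·k^(0.28−1) = 0.11, hence k_gold = (0.28/0.11)^(1/0.72) ≈ 3.6607.
y_gold = 3.6607^0.28 ≈ 1.4381, c_gold = y_gold − 0.11·k_gold ≈ 1.0355.
Gain: Δc = 1.0355 − 0.8897 ≈ 0.1457.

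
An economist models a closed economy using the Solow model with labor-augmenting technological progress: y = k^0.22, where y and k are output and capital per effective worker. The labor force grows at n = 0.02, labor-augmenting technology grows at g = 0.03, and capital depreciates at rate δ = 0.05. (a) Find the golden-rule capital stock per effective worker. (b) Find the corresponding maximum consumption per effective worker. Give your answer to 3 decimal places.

The effective depreciation rate is n + g + δ = 0.02 + 0.03 + 0.05 = 0.1.
Golden rule sets MPK = n+g+δ: 0.22·k^(0.22−1) = 0.1, so k_gold = (0.22/0.1)^(1/0.78) ≈ 2.7479.
y_gold = 2.7479^0.22 ≈ 1.2491; c_gold = y_gold − 0.1·k_gold ≈ 0.9743.

(a) k_gold ≈ 2.748; (b) c_gold ≈ 0.974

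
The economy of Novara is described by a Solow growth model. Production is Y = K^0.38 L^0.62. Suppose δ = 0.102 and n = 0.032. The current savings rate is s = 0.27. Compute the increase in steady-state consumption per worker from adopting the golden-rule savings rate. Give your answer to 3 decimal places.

Δc ≈ 0.053

Capital per worker breaks even when investment replaces (n + δ)·k; here n + δ = 0.134.
Current steady state (s = 0.27): k* = (0.27/0.134)^(1/0.62) ≈ 3.0956, y* = 3.0956^0.38 ≈ 1.5363, c* = (1−0.27)·1.5363 ≈ 1.1215.
Maximizing c = f(k) − (n+δ)·k gives f'(k) = n+δ, i.e. 0.38·k^(0.38−1) = 0.134, so k_gold = (0.38/0.134)^(1/0.62) ≈ 5.3719.
y_gold = 5.3719^0.38 ≈ 1.8943, c_gold = y_gold − 0.134·k_gold ≈ 1.1745.
Gain: Δc = 1.1745 − 1.1215 ≈ 0.0530.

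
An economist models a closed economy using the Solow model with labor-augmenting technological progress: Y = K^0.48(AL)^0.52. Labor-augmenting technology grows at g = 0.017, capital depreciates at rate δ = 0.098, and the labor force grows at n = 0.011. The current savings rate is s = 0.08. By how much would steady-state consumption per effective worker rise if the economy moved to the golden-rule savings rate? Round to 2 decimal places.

n + g + δ = 0.011 + 0.017 + 0.098 = 0.126.
Current steady state (s = 0.08): k* = (0.08/0.126)^(1/0.52) ≈ 0.4175, y* = 0.4175^0.48 ≈ 0.6575, c* = (1−0.08)·0.6575 ≈ 0.6049.
Maximizing c = f(k) − (n+g+δ)·k gives f'(k) = n+g+δ, i.e. 0.48·k^(0.48−1) = 0.126, so k_gold = (0.48/0.126)^(1/0.52) ≈ 13.0936.
y_gold = 13.0936^0.48 ≈ 3.4371, c_gold = y_gold − 0.126·k_gold ≈ 1.7873.
Gain: Δc = 1.7873 − 0.6049 ≈ 1.1824.

Δc ≈ 1.18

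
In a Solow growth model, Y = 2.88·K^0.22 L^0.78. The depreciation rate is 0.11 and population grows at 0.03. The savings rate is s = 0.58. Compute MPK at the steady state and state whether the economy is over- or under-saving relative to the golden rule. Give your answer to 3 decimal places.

The effective depreciation rate is n + δ = 0.03 + 0.11 = 0.14.
Steady-state k*: s·A·k^0.22 = 0.14·k gives k* = (0.58·2.88/0.14)^(1/0.78) ≈ 24.0090.
MPK = 0.22·2.88·24.0090^(-0.78) ≈ 0.0531.
MPK < n+δ = 0.14, so the economy is dynamically inefficient (over-saving).

over-saving; MPK ≈ 0.053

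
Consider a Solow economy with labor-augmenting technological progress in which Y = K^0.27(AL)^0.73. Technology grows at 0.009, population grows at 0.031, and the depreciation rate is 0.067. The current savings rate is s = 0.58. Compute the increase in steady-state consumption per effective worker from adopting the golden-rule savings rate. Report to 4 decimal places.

n + g + δ = 0.031 + 0.009 + 0.067 = 0.107.
Current steady state (s = 0.58): k* = (0.58/0.107)^(1/0.73) ≈ 10.1284, y* = 10.1284^0.27 ≈ 1.8685, c* = (1−0.58)·1.8685 ≈ 0.7848.
At the golden rule the marginal product of capital equals n+g+δ: 0.27·k^(0.27−1) = 0.107. Solving, k_gold = (0.27/0.107)^(1/0.73) ≈ 3.5535.
y_gold = 3.5535^0.27 ≈ 1.4082, c_gold = y_gold − 0.107·k_gold ≈ 1.0280.
Gain: Δc = 1.0280 − 0.7848 ≈ 0.2432.

Δc ≈ 0.2432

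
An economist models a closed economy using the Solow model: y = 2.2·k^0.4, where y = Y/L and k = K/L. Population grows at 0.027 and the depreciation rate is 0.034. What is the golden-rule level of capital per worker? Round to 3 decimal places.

k_gold ≈ 85.491

The effective depreciation rate is n + δ = 0.027 + 0.034 = 0.061.
Golden rule sets MPK = n+δ: 0.4·2.2·k^(0.4−1) = 0.061, so k_gold = (0.4·2.2/0.061)^(1/0.6) ≈ 85.4912.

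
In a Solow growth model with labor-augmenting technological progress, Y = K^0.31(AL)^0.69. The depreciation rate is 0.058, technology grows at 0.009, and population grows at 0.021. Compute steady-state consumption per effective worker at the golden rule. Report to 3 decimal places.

Break-even investment rate: n + g + δ = 0.021 + 0.009 + 0.058 = 0.088.
Golden rule sets MPK = n+g+δ: 0.31·k^(0.31−1) = 0.088, so k_gold = (0.31/0.088)^(1/0.69) ≈ 6.2027.
y_gold = 6.2027^0.31 ≈ 1.7608.
c_gold = y_gold − (n+g+δ)·k_gold = 1.7608 − 0.088·6.2027 ≈ 1.2149.

c_gold ≈ 1.215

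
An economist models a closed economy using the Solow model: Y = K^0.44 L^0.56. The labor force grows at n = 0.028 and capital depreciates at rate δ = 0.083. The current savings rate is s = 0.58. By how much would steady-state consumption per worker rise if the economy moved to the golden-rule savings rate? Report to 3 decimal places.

Capital per worker breaks even when investment replaces (n + δ)·k; here n + δ = 0.111.
Current steady state (s = 0.58): k* = (0.58/0.111)^(1/0.56) ≈ 19.1571, y* = 19.1571^0.44 ≈ 3.6663, c* = (1−0.58)·3.6663 ≈ 1.5398.
Setting f'(k) = n+δ gives 0.44·k^(0.44−1) = 0.111, hence k_gold = (0.44/0.111)^(1/0.56) ≈ 11.6974.
y_gold = 11.6974^0.44 ≈ 2.9509, c_gold = y_gold − 0.111·k_gold ≈ 1.6525.
Gain: Δc = 1.6525 − 1.5398 ≈ 0.1127.

Δc ≈ 0.113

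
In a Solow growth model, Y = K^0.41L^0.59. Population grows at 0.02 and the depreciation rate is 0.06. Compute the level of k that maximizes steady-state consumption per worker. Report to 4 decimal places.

Break-even investment rate: n + δ = 0.02 + 0.06 = 0.08.
Setting f'(k) = n+δ gives 0.41·k^(0.41−1) = 0.08, hence k_gold = (0.41/0.08)^(1/0.59) ≈ 15.9541.

k_gold ≈ 15.9541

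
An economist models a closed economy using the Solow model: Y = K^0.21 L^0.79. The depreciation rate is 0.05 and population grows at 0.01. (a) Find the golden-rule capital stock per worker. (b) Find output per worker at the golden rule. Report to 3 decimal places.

Capital per worker breaks even when investment replaces (n + δ)·k; here n + δ = 0.06.
At the golden rule the marginal product of capital equals n+δ: 0.21·k^(0.21−1) = 0.06. Solving, k_gold = (0.21/0.06)^(1/0.79) ≈ 4.8831.
y_gold = 4.8831^0.21 ≈ 1.3952.

(a) k_gold ≈ 4.883; (b) y_gold ≈ 1.395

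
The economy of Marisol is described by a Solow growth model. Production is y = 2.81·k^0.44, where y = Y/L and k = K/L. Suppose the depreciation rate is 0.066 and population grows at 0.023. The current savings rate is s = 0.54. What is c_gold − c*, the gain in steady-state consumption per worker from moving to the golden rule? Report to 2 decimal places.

Δc ≈ 0.44

n + δ = 0.023 + 0.066 = 0.089.
Current steady state (s = 0.54): k* = (0.54·2.81/0.089)^(1/0.56) ≈ 158.3005, y* = 2.81·158.3005^0.44 ≈ 26.0903, c* = (1−0.54)·26.0903 ≈ 12.0015.
Golden rule sets MPK = n+δ: 0.44·2.81·k^(0.44−1) = 0.089, so k_gold = (0.44·2.81/0.089)^(1/0.56) ≈ 109.8143.
y_gold = 2.81·109.8143^0.44 ≈ 22.2124, c_gold = y_gold − 0.089·k_gold ≈ 12.4390.
Gain: Δc = 12.4390 − 12.0015 ≈ 0.4374.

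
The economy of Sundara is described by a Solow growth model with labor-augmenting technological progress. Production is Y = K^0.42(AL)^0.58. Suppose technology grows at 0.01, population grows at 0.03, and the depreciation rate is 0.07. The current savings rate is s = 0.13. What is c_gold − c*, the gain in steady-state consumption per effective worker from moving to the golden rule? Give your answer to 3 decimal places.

The effective depreciation rate is n + g + δ = 0.03 + 0.01 + 0.07 = 0.11.
Current steady state (s = 0.13): k* = (0.13/0.11)^(1/0.58) ≈ 1.3338, y* = 1.3338^0.42 ≈ 1.1286, c* = (1−0.13)·1.1286 ≈ 0.9819.
At the golden rule the marginal product of capital equals n+g+δ: 0.42·k^(0.42−1) = 0.11. Solving, k_gold = (0.42/0.11)^(1/0.58) ≈ 10.0740.
y_gold = 10.0740^0.42 ≈ 2.6384, c_gold = y_gold − 0.11·k_gold ≈ 1.5303.
Gain: Δc = 1.5303 − 0.9819 ≈ 0.5484.

Δc ≈ 0.548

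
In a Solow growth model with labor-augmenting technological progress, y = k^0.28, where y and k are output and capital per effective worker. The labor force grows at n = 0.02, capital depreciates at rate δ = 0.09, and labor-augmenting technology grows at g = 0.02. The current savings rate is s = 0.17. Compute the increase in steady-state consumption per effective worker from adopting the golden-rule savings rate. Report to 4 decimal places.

Δc ≈ 0.0491

n + g + δ = 0.02 + 0.02 + 0.09 = 0.13.
Current steady state (s = 0.17): k* = (0.17/0.13)^(1/0.72) ≈ 1.4515, y* = 1.4515^0.28 ≈ 1.1100, c* = (1−0.17)·1.1100 ≈ 0.9213.
At the golden rule the marginal product of capital equals n+g+δ: 0.28·k^(0.28−1) = 0.13. Solving, k_gold = (0.28/0.13)^(1/0.72) ≈ 2.9027.
y_gold = 2.9027^0.28 ≈ 1.3477, c_gold = y_gold − 0.13·k_gold ≈ 0.9703.
Gain: Δc = 0.9703 − 0.9213 ≈ 0.0491.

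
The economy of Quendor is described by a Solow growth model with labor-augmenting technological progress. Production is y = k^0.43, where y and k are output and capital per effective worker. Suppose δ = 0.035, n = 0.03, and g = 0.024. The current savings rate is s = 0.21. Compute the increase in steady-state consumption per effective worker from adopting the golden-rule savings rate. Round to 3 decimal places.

Δc ≈ 0.361

Break-even investment rate: n + g + δ = 0.03 + 0.024 + 0.035 = 0.089.
Current steady state (s = 0.21): k* = (0.21/0.089)^(1/0.57) ≈ 4.5091, y* = 4.5091^0.43 ≈ 1.9110, c* = (1−0.21)·1.9110 ≈ 1.5097.
At the golden rule the marginal product of capital equals n+g+δ: 0.43·k^(0.43−1) = 0.089. Solving, k_gold = (0.43/0.089)^(1/0.57) ≈ 15.8540.
y_gold = 15.8540^0.43 ≈ 3.2814, c_gold = y_gold − 0.089·k_gold ≈ 1.8704.
Gain: Δc = 1.8704 − 1.5097 ≈ 0.3607.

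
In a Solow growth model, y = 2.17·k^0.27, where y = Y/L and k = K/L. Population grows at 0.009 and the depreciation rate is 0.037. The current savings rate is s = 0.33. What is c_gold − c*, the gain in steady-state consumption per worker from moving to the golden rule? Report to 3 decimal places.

Δc ≈ 0.047

Capital per worker breaks even when investment replaces (n + δ)·k; here n + δ = 0.046.
Current steady state (s = 0.33): k* = (0.33·2.17/0.046)^(1/0.73) ≈ 42.9707, y* = 2.17·42.9707^0.27 ≈ 5.9899, c* = (1−0.33)·5.9899 ≈ 4.0132.
Maximizing c = f(k) − (n+δ)·k gives f'(k) = n+δ, i.e. 0.27·2.17·k^(0.27−1) = 0.046, so k_gold = (0.27·2.17/0.046)^(1/0.73) ≈ 32.6429.
y_gold = 2.17·32.6429^0.27 ≈ 5.5614, c_gold = y_gold − 0.046·k_gold ≈ 4.0598.
Gain: Δc = 4.0598 − 4.0132 ≈ 0.0466.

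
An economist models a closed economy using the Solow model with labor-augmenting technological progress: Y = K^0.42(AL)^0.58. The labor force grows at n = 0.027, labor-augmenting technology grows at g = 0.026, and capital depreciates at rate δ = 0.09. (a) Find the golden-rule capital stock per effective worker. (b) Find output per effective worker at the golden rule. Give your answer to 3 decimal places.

The effective depreciation rate is n + g + δ = 0.027 + 0.026 + 0.09 = 0.143.
At the golden rule the marginal product of capital equals n+g+δ: 0.42·k^(0.42−1) = 0.143. Solving, k_gold = (0.42/0.143)^(1/0.58) ≈ 6.4084.
y_gold = 6.4084^0.42 ≈ 2.1819.

(a) k_gold ≈ 6.408; (b) y_gold ≈ 2.182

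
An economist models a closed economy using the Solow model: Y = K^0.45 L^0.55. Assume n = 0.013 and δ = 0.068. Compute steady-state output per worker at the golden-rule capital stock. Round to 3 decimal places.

y_gold ≈ 4.067

n + δ = 0.013 + 0.068 = 0.081.
At the golden rule the marginal product of capital equals n+δ: 0.45·k^(0.45−1) = 0.081. Solving, k_gold = (0.45/0.081)^(1/0.55) ≈ 22.5970.
Output: y_gold = k_gold^0.45 = 22.5970^0.45 ≈ 4.0675.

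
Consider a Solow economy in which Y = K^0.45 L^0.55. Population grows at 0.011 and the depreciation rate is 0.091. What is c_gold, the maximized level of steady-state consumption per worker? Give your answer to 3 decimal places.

Capital per worker breaks even when investment replaces (n + δ)·k; here n + δ = 0.102.
Setting f'(k) = n+δ gives 0.45·k^(0.45−1) = 0.102, hence k_gold = (0.45/0.102)^(1/0.55) ≈ 14.8601.
y_gold = 14.8601^0.45 ≈ 3.3683.
c_gold = y_gold − (n+δ)·k_gold = 3.3683 − 0.102·14.8601 ≈ 1.8526.

c_gold ≈ 1.853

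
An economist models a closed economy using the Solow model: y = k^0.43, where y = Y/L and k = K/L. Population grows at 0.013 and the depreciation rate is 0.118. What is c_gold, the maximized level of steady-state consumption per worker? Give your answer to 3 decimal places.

c_gold ≈ 1.397

Break-even investment rate: n + δ = 0.013 + 0.118 = 0.131.
Golden rule sets MPK = n+δ: 0.43·k^(0.43−1) = 0.131, so k_gold = (0.43/0.131)^(1/0.57) ≈ 8.0465.
y_gold = 8.0465^0.43 ≈ 2.4514.
c_gold = y_gold − (n+δ)·k_gold = 2.4514 − 0.131·8.0465 ≈ 1.3973.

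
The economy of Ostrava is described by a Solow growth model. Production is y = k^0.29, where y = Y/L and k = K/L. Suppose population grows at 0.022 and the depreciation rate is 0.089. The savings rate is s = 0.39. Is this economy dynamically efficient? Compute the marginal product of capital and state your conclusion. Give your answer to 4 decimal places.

dynamically inefficient; MPK ≈ 0.0825

Break-even investment rate: n + δ = 0.022 + 0.089 = 0.111.
Steady-state k*: s·k^0.29 = 0.111·k gives k* = (0.39/0.111)^(1/0.71) ≈ 5.8702.
MPK = 0.29·5.8702^(-0.71) ≈ 0.0825.
MPK < n+δ = 0.111, so the economy is dynamically inefficient (over-saving).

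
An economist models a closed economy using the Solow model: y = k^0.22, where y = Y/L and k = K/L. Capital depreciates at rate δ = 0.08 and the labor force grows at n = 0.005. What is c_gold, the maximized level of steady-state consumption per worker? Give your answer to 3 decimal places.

Capital per worker breaks even when investment replaces (n + δ)·k; here n + δ = 0.085.
Golden rule sets MPK = n+δ: 0.22·k^(0.22−1) = 0.085, so k_gold = (0.22/0.085)^(1/0.78) ≈ 3.3845.
y_gold = 3.3845^0.22 ≈ 1.3076.
c_gold = y_gold − (n+δ)·k_gold = 1.3076 − 0.085·3.3845 ≈ 1.0200.

c_gold ≈ 1.020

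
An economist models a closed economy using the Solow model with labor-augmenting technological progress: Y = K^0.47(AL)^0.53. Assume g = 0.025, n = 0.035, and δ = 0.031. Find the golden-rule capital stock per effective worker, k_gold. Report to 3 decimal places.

k_gold ≈ 22.151

The effective depreciation rate is n + g + δ = 0.035 + 0.025 + 0.031 = 0.091.
Golden rule sets MPK = n+g+δ: 0.47·k^(0.47−1) = 0.091, so k_gold = (0.47/0.091)^(1/0.53) ≈ 22.1508.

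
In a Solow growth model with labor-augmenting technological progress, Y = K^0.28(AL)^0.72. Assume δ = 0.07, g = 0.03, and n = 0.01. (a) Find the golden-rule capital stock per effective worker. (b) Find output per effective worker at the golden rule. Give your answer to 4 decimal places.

Break-even investment rate: n + g + δ = 0.01 + 0.03 + 0.07 = 0.11.
Maximizing c = f(k) − (n+g+δ)·k gives f'(k) = n+g+δ, i.e. 0.28·k^(0.28−1) = 0.11, so k_gold = (0.28/0.11)^(1/0.72) ≈ 3.6607.
y_gold = 3.6607^0.28 ≈ 1.4381.

(a) k_gold ≈ 3.6607; (b) y_gold ≈ 1.4381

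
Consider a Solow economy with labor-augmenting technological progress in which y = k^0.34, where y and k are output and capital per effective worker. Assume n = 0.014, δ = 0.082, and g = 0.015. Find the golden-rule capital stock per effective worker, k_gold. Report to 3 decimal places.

Capital per effective worker breaks even when investment replaces (n + g + δ)·k; here n + g + δ = 0.111.
At the golden rule the marginal product of capital equals n+g+δ: 0.34·k^(0.34−1) = 0.111. Solving, k_gold = (0.34/0.111)^(1/0.66) ≈ 5.4526.

k_gold ≈ 5.453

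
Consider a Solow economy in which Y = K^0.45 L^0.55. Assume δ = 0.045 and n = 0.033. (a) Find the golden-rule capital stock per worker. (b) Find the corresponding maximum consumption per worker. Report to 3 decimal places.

n + δ = 0.033 + 0.045 = 0.078.
Golden rule sets MPK = n+δ: 0.45·k^(0.45−1) = 0.078, so k_gold = (0.45/0.078)^(1/0.55) ≈ 24.2020.
y_gold = 24.2020^0.45 ≈ 4.1950; c_gold = y_gold − 0.078·k_gold ≈ 2.3073.

(a) k_gold ≈ 24.202; (b) c_gold ≈ 2.307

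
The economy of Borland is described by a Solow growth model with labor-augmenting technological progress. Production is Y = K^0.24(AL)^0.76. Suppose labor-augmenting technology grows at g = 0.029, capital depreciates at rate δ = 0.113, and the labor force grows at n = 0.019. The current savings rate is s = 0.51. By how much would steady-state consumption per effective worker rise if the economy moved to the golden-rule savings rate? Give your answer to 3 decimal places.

Δc ≈ 0.157

The effective depreciation rate is n + g + δ = 0.019 + 0.029 + 0.113 = 0.161.
Current steady state (s = 0.51): k* = (0.51/0.161)^(1/0.76) ≈ 4.5590, y* = 4.5590^0.24 ≈ 1.4392, c* = (1−0.51)·1.4392 ≈ 0.7052.
Maximizing c = f(k) − (n+g+δ)·k gives f'(k) = n+g+δ, i.e. 0.24·k^(0.24−1) = 0.161, so k_gold = (0.24/0.161)^(1/0.76) ≈ 1.6910.
y_gold = 1.6910^0.24 ≈ 1.1344, c_gold = y_gold − 0.161·k_gold ≈ 0.8621.
Gain: Δc = 0.8621 − 0.7052 ≈ 0.1569.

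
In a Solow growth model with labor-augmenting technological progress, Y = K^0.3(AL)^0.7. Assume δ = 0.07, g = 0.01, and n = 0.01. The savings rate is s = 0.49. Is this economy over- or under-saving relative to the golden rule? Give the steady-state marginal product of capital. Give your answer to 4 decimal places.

over-saving; MPK ≈ 0.0551

Break-even investment rate: n + g + δ = 0.01 + 0.01 + 0.07 = 0.09.
Steady-state k*: s·k^0.3 = 0.09·k gives k* = (0.49/0.09)^(1/0.7) ≈ 11.2554.
MPK = 0.3·11.2554^(-0.7) ≈ 0.0551.
MPK < n+g+δ = 0.09, so the economy is dynamically inefficient (over-saving).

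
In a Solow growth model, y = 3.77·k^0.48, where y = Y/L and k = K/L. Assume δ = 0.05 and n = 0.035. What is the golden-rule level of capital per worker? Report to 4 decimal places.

Capital per worker breaks even when investment replaces (n + δ)·k; here n + δ = 0.085.
Golden rule sets MPK = n+δ: 0.48·3.77·k^(0.48−1) = 0.085, so k_gold = (0.48·3.77/0.085)^(1/0.52) ≈ 358.2291.

k_gold ≈ 358.2291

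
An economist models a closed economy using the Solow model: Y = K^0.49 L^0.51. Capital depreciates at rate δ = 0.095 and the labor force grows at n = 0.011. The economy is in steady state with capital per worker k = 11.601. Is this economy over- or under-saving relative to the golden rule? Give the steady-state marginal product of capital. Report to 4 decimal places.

under-saving; MPK ≈ 0.1404

The effective depreciation rate is n + δ = 0.011 + 0.095 = 0.106.
MPK = 0.49·k^(0.49−1) = 0.49·11.601^(-0.51) ≈ 0.1404.
MPK > 0.106, so the economy is dynamically efficient (under-saving).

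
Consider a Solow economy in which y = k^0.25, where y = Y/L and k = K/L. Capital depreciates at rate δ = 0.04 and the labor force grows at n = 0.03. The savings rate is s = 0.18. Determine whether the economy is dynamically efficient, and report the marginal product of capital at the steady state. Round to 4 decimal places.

Break-even investment rate: n + δ = 0.03 + 0.04 = 0.07.
Steady-state k*: s·k^0.25 = 0.07·k gives k* = (0.18/0.07)^(1/0.75) ≈ 3.5229.
MPK = 0.25·3.5229^(-0.75) ≈ 0.0972.
MPK > n+δ = 0.07, so the economy is dynamically efficient (under-saving).

dynamically efficient; MPK ≈ 0.0972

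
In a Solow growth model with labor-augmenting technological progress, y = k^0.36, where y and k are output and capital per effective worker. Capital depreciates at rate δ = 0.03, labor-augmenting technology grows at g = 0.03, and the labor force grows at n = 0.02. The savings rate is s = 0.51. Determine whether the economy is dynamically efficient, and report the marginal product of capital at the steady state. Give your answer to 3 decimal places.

dynamically inefficient; MPK ≈ 0.056

The effective depreciation rate is n + g + δ = 0.02 + 0.03 + 0.03 = 0.08.
Steady-state k*: s·k^0.36 = 0.08·k gives k* = (0.51/0.08)^(1/0.64) ≈ 18.0718.
MPK = 0.36·18.0718^(-0.64) ≈ 0.0565.
MPK < n+g+δ = 0.08, so the economy is dynamically inefficient (over-saving).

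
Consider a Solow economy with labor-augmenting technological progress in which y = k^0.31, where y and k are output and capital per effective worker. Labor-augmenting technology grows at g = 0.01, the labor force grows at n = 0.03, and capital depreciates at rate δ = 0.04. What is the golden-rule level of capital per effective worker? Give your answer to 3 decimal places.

The effective depreciation rate is n + g + δ = 0.03 + 0.01 + 0.04 = 0.08.
Maximizing c = f(k) − (n+g+δ)·k gives f'(k) = n+g+δ, i.e. 0.31·k^(0.31−1) = 0.08, so k_gold = (0.31/0.08)^(1/0.69) ≈ 7.1214.

k_gold ≈ 7.121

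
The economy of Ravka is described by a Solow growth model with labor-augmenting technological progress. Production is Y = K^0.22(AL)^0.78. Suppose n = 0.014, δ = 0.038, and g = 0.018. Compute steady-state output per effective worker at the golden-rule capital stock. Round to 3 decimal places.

y_gold ≈ 1.381

Break-even investment rate: n + g + δ = 0.014 + 0.018 + 0.038 = 0.07.
Maximizing c = f(k) − (n+g+δ)·k gives f'(k) = n+g+δ, i.e. 0.22·k^(0.22−1) = 0.07, so k_gold = (0.22/0.07)^(1/0.78) ≈ 4.3411.
Output: y_gold = k_gold^0.22 = 4.3411^0.22 ≈ 1.3812.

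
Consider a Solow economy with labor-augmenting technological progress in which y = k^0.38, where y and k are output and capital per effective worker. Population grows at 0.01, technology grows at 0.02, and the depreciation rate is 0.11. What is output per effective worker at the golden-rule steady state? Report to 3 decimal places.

y_gold ≈ 1.844

Capital per effective worker breaks even when investment replaces (n + g + δ)·k; here n + g + δ = 0.14.
Setting f'(k) = n+g+δ gives 0.38·k^(0.38−1) = 0.14, hence k_gold = (0.38/0.14)^(1/0.62) ≈ 5.0055.
Output: y_gold = k_gold^0.38 = 5.0055^0.38 ≈ 1.8441.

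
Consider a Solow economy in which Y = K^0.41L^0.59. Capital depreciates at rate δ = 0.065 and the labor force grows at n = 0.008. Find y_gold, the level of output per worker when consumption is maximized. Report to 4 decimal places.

n + δ = 0.008 + 0.065 = 0.073.
Setting f'(k) = n+δ gives 0.41·k^(0.41−1) = 0.073, hence k_gold = (0.41/0.073)^(1/0.59) ≈ 18.6326.
Output: y_gold = k_gold^0.41 = 18.6326^0.41 ≈ 3.3175.

y_gold ≈ 3.3175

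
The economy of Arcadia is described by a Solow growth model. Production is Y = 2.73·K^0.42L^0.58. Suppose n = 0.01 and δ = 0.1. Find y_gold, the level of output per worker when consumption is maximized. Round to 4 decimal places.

y_gold ≈ 14.9056

The effective depreciation rate is n + δ = 0.01 + 0.1 = 0.11.
At the golden rule the marginal product of capital equals n+δ: 0.42·2.73·k^(0.42−1) = 0.11. Solving, k_gold = (0.42·2.73/0.11)^(1/0.58) ≈ 56.9122.
Output: y_gold = 2.73·k_gold^0.42 = 2.73·56.9122^0.42 ≈ 14.9056.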